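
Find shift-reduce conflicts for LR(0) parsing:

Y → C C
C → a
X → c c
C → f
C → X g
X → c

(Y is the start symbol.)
A shift-reduce conflict occurs when an LR(0) state has both:
  - a complete (reduce) item [A → α .] (dot at the end), and
  - a shift item [B → β . c γ] (dot before a terminal).

Augment with Y' → Y and build the canonical LR(0) collection (I0 = CLOSURE({[Y' → . Y]}), then GOTO on every symbol after a dot until no new states appear). It has 10 states:
  I0: { [C → . X g], [C → . a], [C → . f], [X → . c c], [X → . c], [Y → . C C], [Y' → . Y] }  — shift
  I1: { [C → . X g], [C → . a], [C → . f], [X → . c c], [X → . c], [Y → C . C] }  — shift
  I2: { [C → X . g] }  — shift
  I3: { [Y' → Y .] }  — accept
  I4: { [C → a .] }  — reduce
  I5: { [X → c . c], [X → c .] }  — shift, reduce
  I6: { [C → f .] }  — reduce
  I7: { [X → c c .] }  — reduce
  I8: { [C → X g .] }  — reduce
  I9: { [Y → C C .] }  — reduce

I5 contains reduce item [X → c .] and shift item [X → c . c] — shift-reduce conflict.

Answer: Yes — I5: [X → c .] vs [X → c . c]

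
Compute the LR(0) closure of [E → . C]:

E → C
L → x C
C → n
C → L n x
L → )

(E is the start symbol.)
{ [C → . L n x], [C → . n], [E → . C], [L → . )], [L → . x C] }

To compute CLOSURE, for each item [A → α.Bβ] where B is a non-terminal, add [B → .γ] for all productions B → γ; repeat for the newly added items until nothing changes.

Start with: [E → . C]
  [E → . C] has the dot before C: add [C → . n], [C → . L n x]
  [C → . L n x] has the dot before L: add [L → . x C], [L → . )]
No further items can be added.

CLOSURE = { [C → . L n x], [C → . n], [E → . C], [L → . )], [L → . x C] }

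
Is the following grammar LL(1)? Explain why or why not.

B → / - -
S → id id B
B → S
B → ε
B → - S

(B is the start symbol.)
Yes, the grammar is LL(1).

A grammar is LL(1) if for each non-terminal N with multiple productions, the predict sets of those productions are pairwise disjoint, where PREDICT(N → α) = (FIRST(α) \ {ε}) ∪ (FOLLOW(N) if α ⇒* ε).

Relevant sets:
  FIRST(S) = { 'id' }
  FOLLOW(B) = { $ }

For B:
  PREDICT(B → '/' '-' '-') = { '/' }
  PREDICT(B → S) = { 'id' }
  PREDICT(B → ε) = { $ }
  PREDICT(B → '-' S) = { '-' }
S has a single production, so nothing to check there.

All predict sets are disjoint. The grammar IS LL(1).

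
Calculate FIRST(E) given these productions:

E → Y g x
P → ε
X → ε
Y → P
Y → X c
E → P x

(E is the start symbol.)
FIRST sets of the other non-terminals involved (by the same procedure, iterated to a fixed point):
  FIRST(Y) = { 'c', ε }
  FIRST(P) = { ε }

From E → Y g x:
  - Y is a non-terminal: add FIRST(Y) \ {ε} = { 'c' }
    Y is nullable, so continue to the next symbol
  - g is a terminal: add 'g' and stop
From E → P x:
  - P is a non-terminal: add FIRST(P) \ {ε} = { }
    P is nullable, so continue to the next symbol
  - x is a terminal: add 'x' and stop

Collecting: FIRST(E) = { 'c', 'g', 'x' }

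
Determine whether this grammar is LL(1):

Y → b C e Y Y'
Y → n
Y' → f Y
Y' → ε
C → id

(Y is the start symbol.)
No. Predict set conflict for Y': { 'f' }

Relevant sets:
  FOLLOW(Y') = { $, 'f' }

For Y:
  PREDICT(Y → b C e Y Y') = { 'b' }
  PREDICT(Y → n) = { 'n' }
For Y':
  PREDICT(Y' → f Y) = { 'f' }
  PREDICT(Y' → ε) = { $, 'f' }
C has a single production, so nothing to check there.

Conflict found: Predict set conflict for Y': { 'f' }
The grammar is NOT LL(1).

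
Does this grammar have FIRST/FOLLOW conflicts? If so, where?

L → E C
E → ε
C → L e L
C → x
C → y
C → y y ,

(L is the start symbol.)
Nullable non-terminals: E.
E has a nullable alternative but only one production, so nothing to check.

C, L have no nullable alternative, so no FIRST/FOLLOW check is needed there.

No FIRST/FOLLOW conflicts found.

Answer: No FIRST/FOLLOW conflicts.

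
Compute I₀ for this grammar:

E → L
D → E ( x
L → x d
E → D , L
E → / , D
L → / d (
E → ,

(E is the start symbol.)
First, augment the grammar with E' → E
I₀ = CLOSURE({ [E' → . E] }):
  [E' → . E] has the dot before E: add [E → . L], [E → . D , L], [E → . / , D], [E → . ,]
  [E → . L] has the dot before L: add [L → . x d], [L → . / d (]
  [E → . D , L] has the dot before D: add [D → . E ( x]
No further items can be added.

I₀ = { [D → . E ( x], [E → . ,], [E → . / , D], [E → . D , L], [E → . L], [E' → . E], [L → . / d (], [L → . x d] }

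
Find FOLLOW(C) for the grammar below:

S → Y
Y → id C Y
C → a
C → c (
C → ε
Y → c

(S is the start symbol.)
{ 'c', 'id' }

In Y → id C Y: C is followed by Y, add FIRST(Y) \ {ε} = { 'c', 'id' }

Taking the union: FOLLOW(C) = { 'c', 'id' }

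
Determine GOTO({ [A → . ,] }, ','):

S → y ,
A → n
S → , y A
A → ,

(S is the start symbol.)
{ [A → , .] }

GOTO(I, ',') = CLOSURE({ [A → αX.β] : [A → α.Xβ] ∈ I, X = ',' })

Items with dot before ',', with the dot advanced:
  [A → . ,] → [A → , .]
Closure adds nothing (no advanced item has the dot before a non-terminal).

GOTO = { [A → , .] }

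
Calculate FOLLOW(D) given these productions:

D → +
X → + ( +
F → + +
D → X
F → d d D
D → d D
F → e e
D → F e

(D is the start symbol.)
D is the start symbol, so $ ∈ FOLLOW(D).
In F → d d D: D is at the end, add FOLLOW(F)
In D → d D: D is at the end; this adds FOLLOW(D) to itself — nothing new

The FOLLOW sets referred to above (computed the same way, to a fixed point):
  FOLLOW(F) = { 'e' }

Taking the union: FOLLOW(D) = { $, 'e' }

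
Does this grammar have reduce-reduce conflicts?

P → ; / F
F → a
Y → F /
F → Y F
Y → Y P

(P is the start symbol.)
No reduce-reduce conflicts

Augment with P' → P and build the canonical LR(0) collection (I0 = CLOSURE({[P' → . P]}), then GOTO on every symbol after a dot until no new states appear). It has 10 states:
  I0: { [P → . ; / F], [P' → . P] }  — shift
  I1: { [P → ; . / F] }  — shift
  I2: { [P' → P .] }  — accept
  I3: { [F → . Y F], [F → . a], [P → ; / . F], [Y → . F /], [Y → . Y P] }  — shift
  I4: { [P → ; / F .], [Y → F . /] }  — shift, reduce
  I5: { [F → . Y F], [F → . a], [F → Y . F], [P → . ; / F], [Y → . F /], [Y → . Y P], [Y → Y . P] }  — shift
  I6: { [F → a .] }  — reduce
  I7: { [F → Y F .], [Y → F . /] }  — shift, reduce
  I8: { [Y → Y P .] }  — reduce
  I9: { [Y → F / .] }  — reduce

No state contains more than one complete item.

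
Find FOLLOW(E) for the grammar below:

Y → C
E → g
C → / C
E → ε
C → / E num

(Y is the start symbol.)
To compute FOLLOW(E), find every occurrence of E on a right-hand side N → α E β: add FIRST(β) \ {ε}, and if β is empty or nullable also add FOLLOW(N). Iterate to a fixed point.

In C → / E num: E is followed by num, add FIRST(num) \ {ε} = { 'num' }

Taking the union: FOLLOW(E) = { 'num' }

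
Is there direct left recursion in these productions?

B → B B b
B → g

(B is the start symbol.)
Direct left recursion occurs when N → N α for some non-terminal N (the right-hand side begins with the left-hand side itself).

B → B B b: LEFT RECURSIVE (starts with B)
B → g: starts with g

The grammar has direct left recursion on: B.

Answer: Yes, B is left-recursive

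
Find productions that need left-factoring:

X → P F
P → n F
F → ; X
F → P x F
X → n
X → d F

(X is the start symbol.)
No, left-factoring is not needed

Left-factoring is needed when two productions for the same non-terminal
share a common prefix on the right-hand side.

Productions for X:
  X → P F
  X → n
  X → d F
Productions for F:
  F → ; X
  F → P x F

No common prefixes found.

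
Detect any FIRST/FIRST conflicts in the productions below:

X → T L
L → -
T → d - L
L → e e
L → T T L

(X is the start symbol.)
A FIRST/FIRST conflict occurs when two productions N → α and N → β for the same non-terminal have FIRST(α) ∩ FIRST(β) ≠ ∅ (with ε ∈ FIRST of a nullable right-hand side, so two nullable alternatives also conflict).

FIRST sets of the non-terminals at (or reachable through a nullable prefix from) the front of some alternative:
  FIRST(T) = { 'd' }

Productions for L:
  L → -: FIRST = { '-' }
  L → e e: FIRST = { 'e' }
  L → T T L: FIRST = { 'd' }
X, T have only one production, so no FIRST/FIRST conflict is possible there.

All alternatives of each non-terminal have pairwise disjoint FIRST sets.

Answer: No FIRST/FIRST conflicts.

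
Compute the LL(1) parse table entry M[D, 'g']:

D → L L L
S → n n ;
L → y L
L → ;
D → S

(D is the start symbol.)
Empty (error entry)

To find M[D, 'g'], we find productions for D where 'g' is in the predict set (PREDICT(N → α) = (FIRST(α) \ {ε}) ∪ (FOLLOW(N) if α ⇒* ε)).

Relevant sets:
  FIRST(L) = { ';', 'y' }
  FIRST(S) = { 'n' }

D → L L L: PREDICT = { ';', 'y' }
D → S: PREDICT = { 'n' }

M[D, 'g'] is empty (no production applies)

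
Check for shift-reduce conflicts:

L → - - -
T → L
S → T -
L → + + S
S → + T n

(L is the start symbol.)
A shift-reduce conflict occurs when an LR(0) state has both:
  - a complete (reduce) item [A → α .] (dot at the end), and
  - a shift item [B → β . c γ] (dot before a terminal).

Augment with L' → L and build the canonical LR(0) collection (I0 = CLOSURE({[L' → . L]}), then GOTO on every symbol after a dot until no new states appear). It has 17 states:
  I0: { [L → . + + S], [L → . - - -], [L' → . L] }  — shift
  I1: { [L → + . + S] }  — shift
  I2: { [L → - . - -] }  — shift
  I3: { [L' → L .] }  — accept
  I4: { [L → - - . -] }  — shift
  I5: { [L → - - - .] }  — reduce
  I6: { [L → + + . S], [L → . + + S], [L → . - - -], [S → . + T n], [S → . T -], [T → . L] }  — shift
  I7: { [L → + . + S], [L → . + + S], [L → . - - -], [S → + . T n], [T → . L] }  — shift
  I8: { [T → L .] }  — reduce
  I9: { [L → + + S .] }  — reduce
  I10: { [S → T . -] }  — shift
  I11: { [S → T - .] }  — reduce
  I12: { [L → + + . S], [L → + . + S], [L → . + + S], [L → . - - -], [S → . + T n], [S → . T -], [T → . L] }  — shift
  I13: { [S → + T . n] }  — shift
  I14: { [S → + T n .] }  — reduce
  I15: { [L → + + . S], [L → + . + S], [L → . + + S], [L → . - - -], [S → + . T n], [S → . + T n], [S → . T -], [T → . L] }  — shift
  I16: { [S → + T . n], [S → T . -] }  — shift

No state contains both a complete item and a shift item.

Answer: No shift-reduce conflicts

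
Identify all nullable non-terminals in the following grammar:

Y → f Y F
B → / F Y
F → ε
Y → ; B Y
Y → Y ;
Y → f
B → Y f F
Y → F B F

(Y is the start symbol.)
{ 'F' }

A non-terminal is nullable if it can derive ε (the empty string): either it has an ε-production, or it has a production whose right-hand side consists entirely of nullable non-terminals.

ε-productions: F → ε
So F is immediately nullable.
No further non-terminal can be added: every production for the remaining non-terminals contains a terminal or a non-nullable non-terminal.
Nullable = { 'F' }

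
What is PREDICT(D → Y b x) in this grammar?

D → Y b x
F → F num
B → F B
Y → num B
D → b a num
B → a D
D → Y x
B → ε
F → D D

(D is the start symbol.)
PREDICT(D → Y b x) = (FIRST(RHS) \ {ε}) ∪ (FOLLOW(D) if ε ∈ FIRST(RHS), i.e. RHS ⇒* ε)
FIRST(Y) = { 'num' }
FIRST(Y b x) = { 'num' }
ε ∉ FIRST(Y b x), so FOLLOW(D) is not added.
PREDICT(D → Y b x) = { 'num' }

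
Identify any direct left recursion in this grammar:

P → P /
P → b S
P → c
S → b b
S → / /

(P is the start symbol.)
Yes, P is left-recursive

Direct left recursion occurs when N → N α for some non-terminal N (the right-hand side begins with the left-hand side itself).

P → P /: LEFT RECURSIVE (starts with P)
P → b S: starts with b
P → c: starts with c
S → b b: starts with b
S → / /: starts with '/'

The grammar has direct left recursion on: P.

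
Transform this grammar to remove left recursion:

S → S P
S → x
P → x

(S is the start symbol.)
S → x S'
S' → P S'
S' → ε
P → x

S is directly left-recursive. The standard transformation for
  A → A α₁ | ... | A α_m | β₁ | ... | β_n
is
  A  → β₁ A' | ... | β_n A'
  A' → α₁ A' | ... | α_m A' | ε

S → x becomes S → x S'
S → S P becomes S' → P S'
Add S' → ε

Productions for other non-terminals are unchanged:
  P → x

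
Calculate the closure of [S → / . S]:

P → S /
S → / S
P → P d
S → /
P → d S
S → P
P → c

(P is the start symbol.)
{ [P → . P d], [P → . S /], [P → . c], [P → . d S], [S → . / S], [S → . /], [S → . P], [S → / . S] }

Start with: [S → / . S]
  [S → / . S] has the dot before S: add [S → . / S], [S → . /], [S → . P]
  [S → . P] has the dot before P: add [P → . S /], [P → . P d], [P → . d S], [P → . c]
No further items can be added.

CLOSURE = { [P → . P d], [P → . S /], [P → . c], [P → . d S], [S → . / S], [S → . /], [S → . P], [S → / . S] }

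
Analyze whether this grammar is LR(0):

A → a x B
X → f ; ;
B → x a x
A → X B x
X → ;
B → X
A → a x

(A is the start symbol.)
No. Shift-reduce conflict between [A → a x .] and [B → . x a x]

Augment with A' → A and build the canonical LR(0) collection (I0 = CLOSURE({[A' → . A]}), then GOTO on every symbol after a dot until no new states appear). It has 16 states:
  I0: { [A → . X B x], [A → . a x B], [A → . a x], [A' → . A], [X → . ;], [X → . f ; ;] }  — shift
  I1: { [X → ; .] }  — reduce
  I2: { [A' → A .] }  — accept
  I3: { [A → X . B x], [B → . X], [B → . x a x], [X → . ;], [X → . f ; ;] }  — shift
  I4: { [A → a . x B], [A → a . x] }  — shift
  I5: { [X → f . ; ;] }  — shift
  I6: { [X → f ; . ;] }  — shift
  I7: { [X → f ; ; .] }  — reduce
  I8: { [A → a x . B], [A → a x .], [B → . X], [B → . x a x], [X → . ;], [X → . f ; ;] }  — shift, reduce
  I9: { [A → a x B .] }  — reduce
  I10: { [B → X .] }  — reduce
  I11: { [B → x . a x] }  — shift
  I12: { [B → x a . x] }  — shift
  I13: { [B → x a x .] }  — reduce
  I14: { [A → X B . x] }  — shift
  I15: { [A → X B x .] }  — reduce

Conflict in state I8:
  Shift-reduce conflict between [A → a x .] and [B → . x a x]
So the grammar is NOT LR(0).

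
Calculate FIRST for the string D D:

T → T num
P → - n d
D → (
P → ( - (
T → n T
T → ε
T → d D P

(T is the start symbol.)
{ '(' }

FIRST sets of the non-terminals involved (from the grammar, by fixed-point iteration):
  FIRST(D) = { '(' }

To compute FIRST(D D), process the symbols left to right:
Symbol D is a non-terminal. Add FIRST(D) \ {ε} = { '(' }
D is not nullable (ε ∉ FIRST(D)), so stop here.
FIRST(D D) = { '(' }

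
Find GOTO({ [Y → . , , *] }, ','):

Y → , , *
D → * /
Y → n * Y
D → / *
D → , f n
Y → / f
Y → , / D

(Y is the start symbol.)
{ [Y → , . , *] }

GOTO(I, ',') = CLOSURE({ [A → αX.β] : [A → α.Xβ] ∈ I, X = ',' })

Items with dot before ',', with the dot advanced:
  [Y → . , , *] → [Y → , . , *]
Closure adds nothing (no advanced item has the dot before a non-terminal).

GOTO = { [Y → , . , *] }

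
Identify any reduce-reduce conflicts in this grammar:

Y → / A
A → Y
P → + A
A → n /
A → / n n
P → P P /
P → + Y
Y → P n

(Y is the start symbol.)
A reduce-reduce conflict occurs when an LR(0) state has two complete items [A → α .] and [B → β .] — both call for a reduction, and with no lookahead the parser cannot choose between them.

Augment with Y' → Y and build the canonical LR(0) collection (I0 = CLOSURE({[Y' → . Y]}), then GOTO on every symbol after a dot until no new states appear). It has 17 states:
  I0: { [P → . + A], [P → . + Y], [P → . P P /], [Y → . / A], [Y → . P n], [Y' → . Y] }  — shift
  I1: { [A → . / n n], [A → . Y], [A → . n /], [P → + . A], [P → + . Y], [P → . + A], [P → . + Y], [P → . P P /], [Y → . / A], [Y → . P n] }  — shift
  I2: { [A → . / n n], [A → . Y], [A → . n /], [P → . + A], [P → . + Y], [P → . P P /], [Y → . / A], [Y → . P n], [Y → / . A] }  — shift
  I3: { [P → . + A], [P → . + Y], [P → . P P /], [P → P . P /], [Y → P . n] }  — shift
  I4: { [Y' → Y .] }  — accept
  I5: { [P → . + A], [P → . + Y], [P → . P P /], [P → P . P /], [P → P P . /] }  — shift
  I6: { [Y → P n .] }  — reduce
  I7: { [P → P P / .] }  — reduce
  I8: { [A → . / n n], [A → . Y], [A → . n /], [A → / . n n], [P → . + A], [P → . + Y], [P → . P P /], [Y → . / A], [Y → . P n], [Y → / . A] }  — shift
  I9: { [Y → / A .] }  — reduce
  I10: { [A → Y .] }  — reduce
  I11: { [A → n . /] }  — shift
  I12: { [A → n / .] }  — reduce
  I13: { [A → / n . n], [A → n . /] }  — shift
  I14: { [A → / n n .] }  — reduce
  I15: { [P → + A .] }  — reduce
  I16: { [A → Y .], [P → + Y .] }  — 2 reduces

I16 contains complete items [A → Y .], [P → + Y .] — reduce-reduce conflict.

Answer: Yes — I16: [A → Y .] vs [P → + Y .]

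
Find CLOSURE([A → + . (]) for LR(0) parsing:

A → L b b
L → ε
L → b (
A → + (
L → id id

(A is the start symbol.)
{ [A → + . (] }

Start with: [A → + . (]
The dot precedes the terminal '(', so nothing is added.

CLOSURE = { [A → + . (] }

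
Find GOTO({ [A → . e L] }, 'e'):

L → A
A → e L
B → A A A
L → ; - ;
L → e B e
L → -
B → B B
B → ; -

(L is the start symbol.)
{ [A → . e L], [A → e . L], [L → . -], [L → . ; - ;], [L → . A], [L → . e B e] }

GOTO(I, 'e') = CLOSURE({ [A → αX.β] : [A → α.Xβ] ∈ I, X = 'e' })

Items with dot before 'e', with the dot advanced:
  [A → . e L] → [A → e . L]
Closure of the advanced items:
  [A → e . L] has the dot before L: add [L → . A], [L → . ; - ;], [L → . e B e], [L → . -]
  [L → . A] has the dot before A: add [A → . e L]

GOTO = { [A → . e L], [A → e . L], [L → . -], [L → . ; - ;], [L → . A], [L → . e B e] }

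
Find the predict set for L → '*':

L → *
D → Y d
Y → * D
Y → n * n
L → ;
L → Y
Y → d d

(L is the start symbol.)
PREDICT(L → '*') = (FIRST(RHS) \ {ε}) ∪ (FOLLOW(L) if ε ∈ FIRST(RHS), i.e. RHS ⇒* ε)
FIRST('*') = { '*' }
ε ∉ FIRST('*'), so FOLLOW(L) is not added.
PREDICT(L → '*') = { '*' }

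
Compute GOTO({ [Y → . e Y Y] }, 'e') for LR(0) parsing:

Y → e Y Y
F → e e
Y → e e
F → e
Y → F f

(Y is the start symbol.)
{ [F → . e e], [F → . e], [Y → . F f], [Y → . e Y Y], [Y → . e e], [Y → e . Y Y] }

GOTO(I, 'e') = CLOSURE({ [A → αX.β] : [A → α.Xβ] ∈ I, X = 'e' })

Items with dot before 'e', with the dot advanced:
  [Y → . e Y Y] → [Y → e . Y Y]
Closure of the advanced items:
  [Y → e . Y Y] has the dot before Y: add [Y → . e Y Y], [Y → . e e], [Y → . F f]
  [Y → . F f] has the dot before F: add [F → . e e], [F → . e]

GOTO = { [F → . e e], [F → . e], [Y → . F f], [Y → . e Y Y], [Y → . e e], [Y → e . Y Y] }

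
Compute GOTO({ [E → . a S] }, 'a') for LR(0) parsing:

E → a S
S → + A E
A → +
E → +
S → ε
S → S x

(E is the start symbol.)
{ [E → a . S], [S → . + A E], [S → . S x], [S → .] }

GOTO(I, 'a') = CLOSURE({ [A → αX.β] : [A → α.Xβ] ∈ I, X = 'a' })

Items with dot before 'a', with the dot advanced:
  [E → . a S] → [E → a . S]
Closure of the advanced items:
  [E → a . S] has the dot before S: add [S → . + A E], [S → .], [S → . S x]

GOTO = { [E → a . S], [S → . + A E], [S → . S x], [S → .] }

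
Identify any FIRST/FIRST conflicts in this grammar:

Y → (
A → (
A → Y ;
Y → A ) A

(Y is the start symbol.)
Yes. Y → '(' / Y → A ')' A on { '(' }; A → '(' / A → Y ';' on { '(' }

A FIRST/FIRST conflict occurs when two productions N → α and N → β for the same non-terminal have FIRST(α) ∩ FIRST(β) ≠ ∅ (with ε ∈ FIRST of a nullable right-hand side, so two nullable alternatives also conflict).

FIRST sets of the non-terminals at (or reachable through a nullable prefix from) the front of some alternative:
  FIRST(A) = { '(' }
  FIRST(Y) = { '(' }

Productions for Y:
  Y → (: FIRST = { '(' }
  Y → A ) A: FIRST = { '(' }
Productions for A:
  A → (: FIRST = { '(' }
  A → Y ;: FIRST = { '(' }

Conflict for Y: Y → ( and Y → A ) A
  Overlap: { '(' }
Conflict for A: A → ( and A → Y ;
  Overlap: { '(' }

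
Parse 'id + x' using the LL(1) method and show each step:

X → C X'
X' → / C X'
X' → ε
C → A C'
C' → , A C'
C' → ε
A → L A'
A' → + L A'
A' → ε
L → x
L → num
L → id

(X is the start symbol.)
LL(1) parsing maintains a stack (initially the start symbol over $) and the input. At each step: if the stack top is a terminal, match it against the current input token; if it is a non-terminal N, replace it with the RHS of M[N, lookahead] (the unique production whose predict set contains the lookahead).

Stack is shown with the top on the left.

Stack           Input     Action
--------------------------------
X $             id + x $  output X → C X'
C X' $          id + x $  output C → A C'
A C' X' $       id + x $  output A → L A'
L A' C' X' $    id + x $  output L → id
id A' C' X' $   id + x $  match 'id'
A' C' X' $      + x $     output A' → + L A'
+ L A' C' X' $  + x $     match '+'
L A' C' X' $    x $       output L → x
x A' C' X' $    x $       match 'x'
A' C' X' $      $         output A' → ε
C' X' $         $         output C' → ε
X' $            $         output X' → ε
$               $         accept

The string is accepted.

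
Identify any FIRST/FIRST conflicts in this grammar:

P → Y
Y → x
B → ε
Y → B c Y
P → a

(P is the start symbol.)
A FIRST/FIRST conflict occurs when two productions N → α and N → β for the same non-terminal have FIRST(α) ∩ FIRST(β) ≠ ∅ (with ε ∈ FIRST of a nullable right-hand side, so two nullable alternatives also conflict).

FIRST sets of the non-terminals at (or reachable through a nullable prefix from) the front of some alternative:
  FIRST(Y) = { 'c', 'x' }
  FIRST(B) = { ε }

Productions for P:
  P → Y: FIRST = { 'c', 'x' }
  P → a: FIRST = { 'a' }
Productions for Y:
  Y → x: FIRST = { 'x' }
  Y → B c Y: FIRST = { 'c' }
B has only one production, so no FIRST/FIRST conflict is possible there.

All alternatives of each non-terminal have pairwise disjoint FIRST sets.

Answer: No FIRST/FIRST conflicts.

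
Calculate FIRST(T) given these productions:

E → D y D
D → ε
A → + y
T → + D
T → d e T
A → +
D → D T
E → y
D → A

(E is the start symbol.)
From T → + D:
  - '+' is a terminal: add '+' and stop
From T → d e T:
  - d is a terminal: add 'd' and stop

Collecting: FIRST(T) = { '+', 'd' }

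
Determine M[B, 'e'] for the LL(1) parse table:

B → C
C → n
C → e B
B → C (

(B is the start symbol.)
B → C, B → C (

To find M[B, 'e'], we find productions for B where 'e' is in the predict set (PREDICT(N → α) = (FIRST(α) \ {ε}) ∪ (FOLLOW(N) if α ⇒* ε)).

Relevant sets:
  FIRST(C) = { 'e', 'n' }

B → C: PREDICT = { 'e', 'n' }
  'e' is in predict set, so this production goes in M[B, 'e']
B → C (: PREDICT = { 'e', 'n' }
  'e' is in predict set, so this production goes in M[B, 'e']

M[B, 'e'] = B → C, B → C (  (a multiply-defined cell — the grammar is not LL(1))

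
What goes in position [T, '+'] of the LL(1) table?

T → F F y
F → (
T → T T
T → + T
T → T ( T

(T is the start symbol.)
T → T T, T → + T, T → T ( T

To find M[T, '+'], we find productions for T where '+' is in the predict set (PREDICT(N → α) = (FIRST(α) \ {ε}) ∪ (FOLLOW(N) if α ⇒* ε)).

Relevant sets:
  FIRST(F) = { '(' }
  FIRST(T) = { '(', '+' }

T → F F y: PREDICT = { '(' }
T → T T: PREDICT = { '(', '+' }
  '+' is in predict set, so this production goes in M[T, '+']
T → + T: PREDICT = { '+' }
  '+' is in predict set, so this production goes in M[T, '+']
T → T ( T: PREDICT = { '(', '+' }
  '+' is in predict set, so this production goes in M[T, '+']

M[T, '+'] = T → T T, T → + T, T → T ( T  (a multiply-defined cell — the grammar is not LL(1))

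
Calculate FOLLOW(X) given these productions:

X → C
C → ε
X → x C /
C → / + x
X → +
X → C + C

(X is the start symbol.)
{ $ }

To compute FOLLOW(X), find every occurrence of X on a right-hand side N → α X β: add FIRST(β) \ {ε}, and if β is empty or nullable also add FOLLOW(N). Iterate to a fixed point.

X is the start symbol, so $ ∈ FOLLOW(X).
X does not occur on any right-hand side.

Taking the union: FOLLOW(X) = { $ }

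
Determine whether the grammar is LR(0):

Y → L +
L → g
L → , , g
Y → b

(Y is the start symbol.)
Yes, the grammar is LR(0)

A grammar is LR(0) if no state in the canonical LR(0) collection has:
  - both a shift item (dot before a terminal) and a complete item (shift-reduce conflict), or
  - two or more complete items (reduce-reduce conflict; the accept item [Y' → Y .] counts as a complete item here).

Augment with Y' → Y and build the canonical LR(0) collection (I0 = CLOSURE({[Y' → . Y]}), then GOTO on every symbol after a dot until no new states appear). It has 9 states:
  I0: { [L → . , , g], [L → . g], [Y → . L +], [Y → . b], [Y' → . Y] }  — shift
  I1: { [L → , . , g] }  — shift
  I2: { [Y → L . +] }  — shift
  I3: { [Y' → Y .] }  — accept
  I4: { [Y → b .] }  — reduce
  I5: { [L → g .] }  — reduce
  I6: { [Y → L + .] }  — reduce
  I7: { [L → , , . g] }  — shift
  I8: { [L → , , g .] }  — reduce

Every state is either a pure shift/goto state or contains exactly one complete item and nothing to shift — no conflicts. The grammar is LR(0).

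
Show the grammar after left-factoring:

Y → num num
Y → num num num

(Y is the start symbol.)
Left-factoring transforms A → αβ₁ | αβ₂ into A → αA' and A' → β₁ | β₂
(α is the longest common prefix among the alternatives). Repeat until
no nonterminal has two alternatives with a common prefix.

Round 1: Y has alternatives sharing prefix 'num num'. Introduce Y': Y → num num Y'
  Add: Y' → ε
  Add: Y' → num

No remaining common prefixes — done.

Resulting grammar:
Y → num num Y'
Y' → ε
Y' → num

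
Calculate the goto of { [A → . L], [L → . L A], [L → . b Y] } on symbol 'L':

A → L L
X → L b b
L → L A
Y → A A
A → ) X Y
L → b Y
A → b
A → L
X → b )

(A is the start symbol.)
GOTO(I, 'L') = CLOSURE({ [A → αX.β] : [A → α.Xβ] ∈ I, X = 'L' })

Items with dot before 'L', with the dot advanced:
  [A → . L] → [A → L .]
  [L → . L A] → [L → L . A]
Closure of the advanced items:
  [L → L . A] has the dot before A: add [A → . L L], [A → . ) X Y], [A → . b], [A → . L]
  [A → . L L] has the dot before L: add [L → . L A], [L → . b Y]

GOTO = { [A → . ) X Y], [A → . L L], [A → . L], [A → . b], [A → L .], [L → . L A], [L → . b Y], [L → L . A] }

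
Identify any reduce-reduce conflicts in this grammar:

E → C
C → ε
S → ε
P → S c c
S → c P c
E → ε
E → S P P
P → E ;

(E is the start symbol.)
Yes — I0: [C → .] vs [E → .]; I3: [C → .] vs [E → .]; I4: [C → .] vs [E → .]; I7: [C → .] vs [E → .]; I8: [C → .] vs [E → .]; I9: [C → .] vs [E → .]; I10: [C → .] vs [E → .]

Augment with E' → E and build the canonical LR(0) collection (I0 = CLOSURE({[E' → . E]}), then GOTO on every symbol after a dot until no new states appear). It has 14 states:
  I0: { [C → .], [E → . C], [E → . S P P], [E → .], [E' → . E], [S → . c P c], [S → .] }  — shift, 3 reduces
  I1: { [E → C .] }  — reduce
  I2: { [E' → E .] }  — accept
  I3: { [C → .], [E → . C], [E → . S P P], [E → .], [E → S . P P], [P → . E ;], [P → . S c c], [S → . c P c], [S → .] }  — shift, 3 reduces
  I4: { [C → .], [E → . C], [E → . S P P], [E → .], [P → . E ;], [P → . S c c], [S → . c P c], [S → .], [S → c . P c] }  — shift, 3 reduces
  I5: { [P → E . ;] }  — shift
  I6: { [S → c P . c] }  — shift
  I7: { [C → .], [E → . C], [E → . S P P], [E → .], [E → S . P P], [P → . E ;], [P → . S c c], [P → S . c c], [S → . c P c], [S → .] }  — shift, 3 reduces
  I8: { [C → .], [E → . C], [E → . S P P], [E → .], [E → S P . P], [P → . E ;], [P → . S c c], [S → . c P c], [S → .] }  — shift, 3 reduces
  I9: { [C → .], [E → . C], [E → . S P P], [E → .], [P → . E ;], [P → . S c c], [P → S c . c], [S → . c P c], [S → .], [S → c . P c] }  — shift, 3 reduces
  I10: { [C → .], [E → . C], [E → . S P P], [E → .], [P → . E ;], [P → . S c c], [P → S c c .], [S → . c P c], [S → .], [S → c . P c] }  — shift, 4 reduces
  I11: { [E → S P P .] }  — reduce
  I12: { [S → c P c .] }  — reduce
  I13: { [P → E ; .] }  — reduce

I0 contains complete items [C → .], [E → .], [S → .] — reduce-reduce conflict.
I3 contains complete items [C → .], [E → .], [S → .] — reduce-reduce conflict.
I4 contains complete items [C → .], [E → .], [S → .] — reduce-reduce conflict.
I7 contains complete items [C → .], [E → .], [S → .] — reduce-reduce conflict.
I8 contains complete items [C → .], [E → .], [S → .] — reduce-reduce conflict.
I9 contains complete items [C → .], [E → .], [S → .] — reduce-reduce conflict.
I10 contains complete items [C → .], [E → .], [P → S c c .], [S → .] — reduce-reduce conflict.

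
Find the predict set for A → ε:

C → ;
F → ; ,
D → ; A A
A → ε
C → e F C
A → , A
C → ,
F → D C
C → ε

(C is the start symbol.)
PREDICT(A → ε) = (FIRST(RHS) \ {ε}) ∪ (FOLLOW(A) if ε ∈ FIRST(RHS), i.e. RHS ⇒* ε)
The right-hand side is ε (FIRST(ε) = { ε }), so the predict set is FOLLOW(A) = { $, ',', ';', 'e' }
PREDICT(A → ε) = { $, ',', ';', 'e' }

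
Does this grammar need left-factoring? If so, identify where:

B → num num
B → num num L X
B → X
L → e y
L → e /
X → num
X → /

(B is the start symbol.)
Yes, B has productions with common prefix 'num num'; L has productions with common prefix 'e'

Left-factoring is needed when two productions for the same non-terminal
share a common prefix on the right-hand side.

Productions for B:
  B → num num
  B → num num L X
  B → X
Productions for L:
  L → e y
  L → e /
Productions for X:
  X → num
  X → /

Found common prefix 'num num' in productions for B
Found common prefix 'e' in productions for L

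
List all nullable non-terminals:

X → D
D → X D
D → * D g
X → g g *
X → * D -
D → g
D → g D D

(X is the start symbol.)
None

A non-terminal is nullable if it can derive ε (the empty string): either it has an ε-production, or it has a production whose right-hand side consists entirely of nullable non-terminals.

There are no ε-productions, so no non-terminal can derive ε.
No non-terminals are nullable.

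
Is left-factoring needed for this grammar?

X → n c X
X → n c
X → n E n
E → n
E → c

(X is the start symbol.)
Left-factoring is needed when two productions for the same non-terminal
share a common prefix on the right-hand side.

Productions for X:
  X → n c X
  X → n c
  X → n E n
Productions for E:
  E → n
  E → c

Found common prefix 'n' in productions for X

Answer: Yes, X has productions with common prefix 'n'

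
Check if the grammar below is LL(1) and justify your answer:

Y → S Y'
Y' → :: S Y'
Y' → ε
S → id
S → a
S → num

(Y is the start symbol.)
Yes, the grammar is LL(1).

Relevant sets:
  FOLLOW(Y') = { $ }

For Y':
  PREDICT(Y' → :: S Y') = { '::' }
  PREDICT(Y' → ε) = { $ }
For S:
  PREDICT(S → id) = { 'id' }
  PREDICT(S → a) = { 'a' }
  PREDICT(S → num) = { 'num' }
Y has a single production, so nothing to check there.

All predict sets are disjoint. The grammar IS LL(1).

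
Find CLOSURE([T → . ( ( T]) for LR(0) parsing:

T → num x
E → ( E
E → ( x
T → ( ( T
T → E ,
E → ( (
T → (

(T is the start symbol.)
To compute CLOSURE, for each item [A → α.Bβ] where B is a non-terminal, add [B → .γ] for all productions B → γ; repeat for the newly added items until nothing changes.

Start with: [T → . ( ( T]
The dot precedes the terminal '(', so nothing is added.

CLOSURE = { [T → . ( ( T] }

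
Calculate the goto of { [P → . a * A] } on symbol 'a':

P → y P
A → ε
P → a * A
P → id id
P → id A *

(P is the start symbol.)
GOTO(I, 'a') = CLOSURE({ [A → αX.β] : [A → α.Xβ] ∈ I, X = 'a' })

Items with dot before 'a', with the dot advanced:
  [P → . a * A] → [P → a . * A]
Closure adds nothing (no advanced item has the dot before a non-terminal).

GOTO = { [P → a . * A] }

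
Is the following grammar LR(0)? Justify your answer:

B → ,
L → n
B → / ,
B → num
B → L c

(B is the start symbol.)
Augment with B' → B and build the canonical LR(0) collection (I0 = CLOSURE({[B' → . B]}), then GOTO on every symbol after a dot until no new states appear). It has 9 states:
  I0: { [B → . ,], [B → . / ,], [B → . L c], [B → . num], [B' → . B], [L → . n] }  — shift
  I1: { [B → , .] }  — reduce
  I2: { [B → / . ,] }  — shift
  I3: { [B' → B .] }  — accept
  I4: { [B → L . c] }  — shift
  I5: { [L → n .] }  — reduce
  I6: { [B → num .] }  — reduce
  I7: { [B → L c .] }  — reduce
  I8: { [B → / , .] }  — reduce

Every state is either a pure shift/goto state or contains exactly one complete item and nothing to shift — no conflicts. The grammar is LR(0).

Answer: Yes, the grammar is LR(0)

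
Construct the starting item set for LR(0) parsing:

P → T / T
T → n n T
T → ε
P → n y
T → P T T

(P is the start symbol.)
First, augment the grammar with P' → P
I₀ = CLOSURE({ [P' → . P] }):
  [P' → . P] has the dot before P: add [P → . T / T], [P → . n y]
  [P → . T / T] has the dot before T: add [T → . n n T], [T → .], [T → . P T T]
No further items can be added.

I₀ = { [P → . T / T], [P → . n y], [P' → . P], [T → . P T T], [T → . n n T], [T → .] }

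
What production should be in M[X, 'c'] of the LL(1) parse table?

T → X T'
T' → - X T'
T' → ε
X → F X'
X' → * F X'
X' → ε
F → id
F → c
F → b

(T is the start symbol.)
To find M[X, 'c'], we find productions for X where 'c' is in the predict set (PREDICT(N → α) = (FIRST(α) \ {ε}) ∪ (FOLLOW(N) if α ⇒* ε)).

Relevant sets:
  FIRST(F) = { 'b', 'c', 'id' }

X → F X': PREDICT = { 'b', 'c', 'id' }
  'c' is in predict set, so this production goes in M[X, 'c']

M[X, 'c'] = X → F X'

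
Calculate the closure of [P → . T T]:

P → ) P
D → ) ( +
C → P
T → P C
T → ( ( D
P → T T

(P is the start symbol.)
To compute CLOSURE, for each item [A → α.Bβ] where B is a non-terminal, add [B → .γ] for all productions B → γ; repeat for the newly added items until nothing changes.

Start with: [P → . T T]
  [P → . T T] has the dot before T: add [T → . P C], [T → . ( ( D]
  [T → . P C] has the dot before P: add [P → . ) P]
No further items can be added.

CLOSURE = { [P → . ) P], [P → . T T], [T → . ( ( D], [T → . P C] }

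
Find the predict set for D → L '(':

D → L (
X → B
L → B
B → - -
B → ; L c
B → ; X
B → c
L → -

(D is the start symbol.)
{ '-', ';', 'c' }

PREDICT(D → L '(') = (FIRST(RHS) \ {ε}) ∪ (FOLLOW(D) if ε ∈ FIRST(RHS), i.e. RHS ⇒* ε)
FIRST(L) = { '-', ';', 'c' }
FIRST(L '(') = { '-', ';', 'c' }
ε ∉ FIRST(L '('), so FOLLOW(D) is not added.
PREDICT(D → L '(') = { '-', ';', 'c' }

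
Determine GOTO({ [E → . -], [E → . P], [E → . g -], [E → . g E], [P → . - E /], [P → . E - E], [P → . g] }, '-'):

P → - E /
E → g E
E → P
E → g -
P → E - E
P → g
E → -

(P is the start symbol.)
GOTO(I, '-') = CLOSURE({ [A → αX.β] : [A → α.Xβ] ∈ I, X = '-' })

Items with dot before '-', with the dot advanced:
  [E → . -] → [E → - .]
  [P → . - E /] → [P → - . E /]
Closure of the advanced items:
  [P → - . E /] has the dot before E: add [E → . g E], [E → . P], [E → . g -], [E → . -]
  [E → . P] has the dot before P: add [P → . - E /], [P → . E - E], [P → . g]

GOTO = { [E → - .], [E → . -], [E → . P], [E → . g -], [E → . g E], [P → - . E /], [P → . - E /], [P → . E - E], [P → . g] }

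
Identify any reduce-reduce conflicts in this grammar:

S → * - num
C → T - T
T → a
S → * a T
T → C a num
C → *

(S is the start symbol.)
A reduce-reduce conflict occurs when an LR(0) state has two complete items [A → α .] and [B → β .] — both call for a reduction, and with no lookahead the parser cannot choose between them.

Augment with S' → S and build the canonical LR(0) collection (I0 = CLOSURE({[S' → . S]}), then GOTO on every symbol after a dot until no new states appear). It has 14 states:
  I0: { [S → . * - num], [S → . * a T], [S' → . S] }  — shift
  I1: { [S → * . - num], [S → * . a T] }  — shift
  I2: { [S' → S .] }  — accept
  I3: { [S → * - . num] }  — shift
  I4: { [C → . *], [C → . T - T], [S → * a . T], [T → . C a num], [T → . a] }  — shift
  I5: { [C → * .] }  — reduce
  I6: { [T → C . a num] }  — shift
  I7: { [C → T . - T], [S → * a T .] }  — shift, reduce
  I8: { [T → a .] }  — reduce
  I9: { [C → . *], [C → . T - T], [C → T - . T], [T → . C a num], [T → . a] }  — shift
  I10: { [C → T - T .], [C → T . - T] }  — shift, reduce
  I11: { [T → C a . num] }  — shift
  I12: { [T → C a num .] }  — reduce
  I13: { [S → * - num .] }  — reduce

No state contains more than one complete item.

Answer: No reduce-reduce conflicts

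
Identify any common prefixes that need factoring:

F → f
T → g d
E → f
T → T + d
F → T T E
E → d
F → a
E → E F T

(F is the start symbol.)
No, left-factoring is not needed

Left-factoring is needed when two productions for the same non-terminal
share a common prefix on the right-hand side.

Productions for F:
  F → f
  F → T T E
  F → a
Productions for T:
  T → g d
  T → T + d
Productions for E:
  E → f
  E → d
  E → E F T

No common prefixes found.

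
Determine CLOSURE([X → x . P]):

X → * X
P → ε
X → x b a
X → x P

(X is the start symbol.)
{ [P → .], [X → x . P] }

To compute CLOSURE, for each item [A → α.Bβ] where B is a non-terminal, add [B → .γ] for all productions B → γ; repeat for the newly added items until nothing changes.

Start with: [X → x . P]
  [X → x . P] has the dot before P: add [P → .]
No further items can be added.

CLOSURE = { [P → .], [X → x . P] }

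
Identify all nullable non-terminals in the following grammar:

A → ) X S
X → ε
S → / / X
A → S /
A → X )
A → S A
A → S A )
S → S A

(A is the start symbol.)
A non-terminal is nullable if it can derive ε (the empty string): either it has an ε-production, or it has a production whose right-hand side consists entirely of nullable non-terminals.

ε-productions: X → ε
So X is immediately nullable.
No further non-terminal can be added: every production for the remaining non-terminals contains a terminal or a non-nullable non-terminal.
Nullable = { 'X' }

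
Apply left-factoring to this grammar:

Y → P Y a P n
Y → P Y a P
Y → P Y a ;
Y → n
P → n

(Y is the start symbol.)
Y → P Y a Y'
Y' → P Y''
Y'' → n
Y'' → ε
Y' → ;
Y → n
P → n

Left-factoring transforms A → αβ₁ | αβ₂ into A → αA' and A' → β₁ | β₂
(α is the longest common prefix among the alternatives). Repeat until
no nonterminal has two alternatives with a common prefix.

Round 1: Y has alternatives sharing prefix 'P Y a'. Introduce Y': Y → P Y a Y'
  Add: Y' → P n
  Add: Y' → P
  Add: Y' → ;

Round 2: Y' has alternatives sharing prefix 'P'. Introduce Y'': Y' → P Y''
  Add: Y'' → n
  Add: Y'' → ε

No remaining common prefixes — done.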